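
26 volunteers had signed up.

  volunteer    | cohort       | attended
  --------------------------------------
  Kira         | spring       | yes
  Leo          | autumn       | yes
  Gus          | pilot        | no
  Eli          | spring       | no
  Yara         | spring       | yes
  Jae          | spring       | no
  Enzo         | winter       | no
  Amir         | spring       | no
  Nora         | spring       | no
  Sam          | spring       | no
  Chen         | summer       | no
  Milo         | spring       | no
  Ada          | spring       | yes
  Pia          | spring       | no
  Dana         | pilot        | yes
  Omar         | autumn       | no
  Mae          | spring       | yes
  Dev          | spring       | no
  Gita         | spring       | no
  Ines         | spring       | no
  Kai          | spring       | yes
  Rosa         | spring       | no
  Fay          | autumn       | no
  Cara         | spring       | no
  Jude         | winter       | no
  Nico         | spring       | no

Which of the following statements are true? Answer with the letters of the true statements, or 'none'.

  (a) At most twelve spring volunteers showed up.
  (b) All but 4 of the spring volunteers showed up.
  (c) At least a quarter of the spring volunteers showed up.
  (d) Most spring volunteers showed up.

(a), (c)

|A| = 18, |A ∩ B| = 5, |A ∖ B| = 13.
(a) |A ∩ B| ≤ 12: holds.
(b) |A ∖ B| = 4: fails.
(c) |A ∩ B| / |A| ≥ 1/4: holds.
(d) |A ∩ B| > |A ∖ B|: fails.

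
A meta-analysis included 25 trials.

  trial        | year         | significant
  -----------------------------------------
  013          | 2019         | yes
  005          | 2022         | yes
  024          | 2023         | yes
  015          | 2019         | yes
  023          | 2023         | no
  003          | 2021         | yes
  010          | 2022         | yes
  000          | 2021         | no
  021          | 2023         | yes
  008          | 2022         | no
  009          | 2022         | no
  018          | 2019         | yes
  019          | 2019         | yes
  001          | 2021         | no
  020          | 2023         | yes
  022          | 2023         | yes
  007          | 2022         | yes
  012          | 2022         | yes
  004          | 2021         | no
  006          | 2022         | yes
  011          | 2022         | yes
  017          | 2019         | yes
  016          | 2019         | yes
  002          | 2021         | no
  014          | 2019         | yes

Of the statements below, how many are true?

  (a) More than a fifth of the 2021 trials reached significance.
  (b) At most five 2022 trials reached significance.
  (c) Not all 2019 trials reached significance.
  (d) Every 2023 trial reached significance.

0

(a) 2021: |A| = 5, |A ∩ B| = 1; needs |A ∩ B| / |A| > 1/5 — false.
(b) 2022: |A| = 8, |A ∩ B| = 6; needs |A ∩ B| ≤ 5 — false.
(c) 2019: |A| = 7, |A ∩ B| = 7; needs A ⊄ B (|A ∖ B| ≥ 1) — false.
(d) 2023: |A| = 5, |A ∩ B| = 4; needs A ⊆ B, i.e. every element of A is in B (|A ∖ B| = 0) — false.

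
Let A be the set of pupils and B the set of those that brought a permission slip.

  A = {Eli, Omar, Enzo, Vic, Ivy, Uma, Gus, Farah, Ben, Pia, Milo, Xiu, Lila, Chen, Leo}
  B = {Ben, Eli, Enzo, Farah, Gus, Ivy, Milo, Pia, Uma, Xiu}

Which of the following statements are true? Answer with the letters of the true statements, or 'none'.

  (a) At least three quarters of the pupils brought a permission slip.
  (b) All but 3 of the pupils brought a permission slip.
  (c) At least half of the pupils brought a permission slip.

(c)

|A| = 15, |A ∩ B| = 10, |A ∖ B| = 5.
(a) |A ∩ B| / |A| ≥ 3/4: fails.
(b) |A ∖ B| = 3: fails.
(c) |A ∩ B| ≥ |A ∖ B|: holds.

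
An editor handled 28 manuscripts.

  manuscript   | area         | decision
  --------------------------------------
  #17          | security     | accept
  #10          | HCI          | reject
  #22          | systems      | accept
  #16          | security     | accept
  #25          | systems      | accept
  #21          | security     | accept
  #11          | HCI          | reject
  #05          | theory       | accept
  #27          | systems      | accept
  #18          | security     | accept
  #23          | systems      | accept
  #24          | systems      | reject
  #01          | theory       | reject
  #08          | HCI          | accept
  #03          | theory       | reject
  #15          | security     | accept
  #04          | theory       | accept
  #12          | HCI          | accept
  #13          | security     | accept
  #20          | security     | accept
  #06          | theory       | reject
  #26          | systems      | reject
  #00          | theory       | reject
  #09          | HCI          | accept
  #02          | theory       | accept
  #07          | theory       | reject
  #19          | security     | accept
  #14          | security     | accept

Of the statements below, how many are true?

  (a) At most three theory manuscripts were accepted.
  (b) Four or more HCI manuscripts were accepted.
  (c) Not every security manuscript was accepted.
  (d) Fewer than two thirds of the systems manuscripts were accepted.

1

(a) theory: |A| = 8, |A ∩ B| = 3; needs |A ∩ B| ≤ 3 — true.
(b) HCI: |A| = 5, |A ∩ B| = 3; needs |A ∩ B| ≥ 4 — false.
(c) security: |A| = 9, |A ∩ B| = 9; needs A ⊄ B (|A ∖ B| ≥ 1) — false.
(d) systems: |A| = 6, |A ∩ B| = 4; needs |A ∩ B| / |A| < 2/3 — false.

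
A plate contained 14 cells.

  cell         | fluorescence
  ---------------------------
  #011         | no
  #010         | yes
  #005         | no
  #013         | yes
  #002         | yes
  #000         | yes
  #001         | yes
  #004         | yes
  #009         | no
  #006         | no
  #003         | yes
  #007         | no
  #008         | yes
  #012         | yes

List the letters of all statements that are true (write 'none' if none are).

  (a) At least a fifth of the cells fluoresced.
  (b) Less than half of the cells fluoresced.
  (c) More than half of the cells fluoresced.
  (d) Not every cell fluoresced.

(a), (c), (d)

|A| = 14, |A ∩ B| = 9, |A ∖ B| = 5.
(a) |A ∩ B| / |A| ≥ 1/5: holds.
(b) |A ∩ B| < |A ∖ B|: fails.
(c) |A ∩ B| > |A ∖ B|: holds.
(d) A ⊄ B (|A ∖ B| ≥ 1): holds.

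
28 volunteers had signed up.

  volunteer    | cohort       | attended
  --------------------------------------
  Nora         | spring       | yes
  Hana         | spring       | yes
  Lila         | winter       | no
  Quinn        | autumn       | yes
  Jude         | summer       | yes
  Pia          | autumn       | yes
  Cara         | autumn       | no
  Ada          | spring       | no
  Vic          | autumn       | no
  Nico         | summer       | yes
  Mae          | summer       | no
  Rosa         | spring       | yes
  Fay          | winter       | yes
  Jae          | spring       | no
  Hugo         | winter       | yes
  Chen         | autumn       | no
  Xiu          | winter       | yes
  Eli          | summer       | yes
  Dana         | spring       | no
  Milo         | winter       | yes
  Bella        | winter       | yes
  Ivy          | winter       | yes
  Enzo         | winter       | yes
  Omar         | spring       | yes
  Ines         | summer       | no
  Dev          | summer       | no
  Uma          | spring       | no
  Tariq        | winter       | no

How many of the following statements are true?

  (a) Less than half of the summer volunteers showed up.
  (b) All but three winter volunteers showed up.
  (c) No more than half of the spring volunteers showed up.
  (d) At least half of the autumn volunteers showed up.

1

(a) summer: |A| = 6, |A ∩ B| = 3; needs |A ∩ B| < |A ∖ B| — false.
(b) winter: |A| = 9, |A ∩ B| = 7; needs |A ∖ B| = 3 — false.
(c) spring: |A| = 8, |A ∩ B| = 4; needs |A ∩ B| ≤ |A ∖ B| — true.
(d) autumn: |A| = 5, |A ∩ B| = 2; needs |A ∩ B| ≥ |A ∖ B| — false.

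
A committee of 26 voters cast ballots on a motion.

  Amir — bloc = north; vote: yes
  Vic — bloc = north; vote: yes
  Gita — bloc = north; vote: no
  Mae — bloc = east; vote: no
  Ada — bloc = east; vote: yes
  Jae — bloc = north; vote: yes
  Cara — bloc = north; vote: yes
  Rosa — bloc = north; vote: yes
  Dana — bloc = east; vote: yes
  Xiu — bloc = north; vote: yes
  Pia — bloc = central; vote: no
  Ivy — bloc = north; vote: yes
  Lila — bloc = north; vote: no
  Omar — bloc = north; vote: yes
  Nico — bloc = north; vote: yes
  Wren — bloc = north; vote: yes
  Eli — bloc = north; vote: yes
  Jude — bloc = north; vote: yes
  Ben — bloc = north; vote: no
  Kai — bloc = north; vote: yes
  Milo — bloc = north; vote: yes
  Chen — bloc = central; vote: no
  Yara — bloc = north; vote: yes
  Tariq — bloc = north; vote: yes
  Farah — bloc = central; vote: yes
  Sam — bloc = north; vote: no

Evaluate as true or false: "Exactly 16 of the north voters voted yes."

Truth condition: |A ∩ B| = 16.
|A| = 20, |A ∩ B| = 16, |A ∖ B| = 4.
|A ∩ B| = 16, so the statement is true.

True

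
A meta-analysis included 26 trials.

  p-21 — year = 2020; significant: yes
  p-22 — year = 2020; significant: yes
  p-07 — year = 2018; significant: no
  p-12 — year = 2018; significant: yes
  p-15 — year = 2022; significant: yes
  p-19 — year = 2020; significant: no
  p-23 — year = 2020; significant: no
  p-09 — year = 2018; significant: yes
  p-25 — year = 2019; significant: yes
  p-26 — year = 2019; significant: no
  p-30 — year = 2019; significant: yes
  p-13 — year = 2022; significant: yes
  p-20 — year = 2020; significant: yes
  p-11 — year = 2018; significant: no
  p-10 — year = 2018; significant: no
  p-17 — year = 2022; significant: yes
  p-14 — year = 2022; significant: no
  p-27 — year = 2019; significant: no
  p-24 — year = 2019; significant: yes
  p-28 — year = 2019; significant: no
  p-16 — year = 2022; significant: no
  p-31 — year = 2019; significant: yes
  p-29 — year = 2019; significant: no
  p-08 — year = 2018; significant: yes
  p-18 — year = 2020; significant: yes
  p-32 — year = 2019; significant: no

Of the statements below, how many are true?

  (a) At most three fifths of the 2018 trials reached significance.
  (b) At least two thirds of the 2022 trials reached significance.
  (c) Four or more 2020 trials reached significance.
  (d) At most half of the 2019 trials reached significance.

(a) 2018: |A| = 6, |A ∩ B| = 3; needs |A ∩ B| / |A| ≤ 3/5 — true.
(b) 2022: |A| = 5, |A ∩ B| = 3; needs |A ∩ B| / |A| ≥ 2/3 — false.
(c) 2020: |A| = 6, |A ∩ B| = 4; needs |A ∩ B| ≥ 4 — true.
(d) 2019: |A| = 9, |A ∩ B| = 4; needs |A ∩ B| ≤ |A ∖ B| — true.

3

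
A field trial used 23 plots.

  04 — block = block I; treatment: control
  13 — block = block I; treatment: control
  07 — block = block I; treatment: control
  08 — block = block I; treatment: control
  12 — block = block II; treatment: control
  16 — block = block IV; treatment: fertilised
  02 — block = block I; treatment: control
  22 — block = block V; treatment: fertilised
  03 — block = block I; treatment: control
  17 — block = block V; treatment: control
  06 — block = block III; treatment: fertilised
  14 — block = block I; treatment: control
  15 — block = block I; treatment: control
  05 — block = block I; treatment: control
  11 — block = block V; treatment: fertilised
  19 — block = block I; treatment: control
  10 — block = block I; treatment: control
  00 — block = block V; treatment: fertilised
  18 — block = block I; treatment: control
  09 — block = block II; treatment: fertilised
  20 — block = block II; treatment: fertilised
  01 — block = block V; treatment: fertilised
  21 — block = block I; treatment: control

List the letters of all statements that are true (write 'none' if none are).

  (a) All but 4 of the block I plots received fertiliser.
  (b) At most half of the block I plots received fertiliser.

(b)

|A| = 13, |A ∩ B| = 0, |A ∖ B| = 13.
(a) |A ∖ B| = 4: fails.
(b) |A ∩ B| ≤ |A ∖ B|: holds.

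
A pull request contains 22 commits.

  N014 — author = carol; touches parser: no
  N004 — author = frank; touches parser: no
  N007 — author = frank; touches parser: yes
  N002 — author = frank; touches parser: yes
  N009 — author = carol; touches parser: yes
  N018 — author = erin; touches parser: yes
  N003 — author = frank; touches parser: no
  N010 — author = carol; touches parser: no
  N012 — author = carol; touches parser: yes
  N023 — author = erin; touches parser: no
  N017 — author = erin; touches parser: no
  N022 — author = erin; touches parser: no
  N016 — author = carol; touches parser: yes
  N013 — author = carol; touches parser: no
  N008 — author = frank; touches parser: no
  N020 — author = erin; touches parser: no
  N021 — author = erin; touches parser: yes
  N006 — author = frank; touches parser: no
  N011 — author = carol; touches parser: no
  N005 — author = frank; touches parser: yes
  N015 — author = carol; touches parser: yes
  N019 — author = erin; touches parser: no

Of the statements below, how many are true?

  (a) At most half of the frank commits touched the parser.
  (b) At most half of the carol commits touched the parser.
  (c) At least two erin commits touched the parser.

3

(a) frank: |A| = 7, |A ∩ B| = 3; needs |A ∩ B| ≤ |A ∖ B| — true.
(b) carol: |A| = 8, |A ∩ B| = 4; needs |A ∩ B| ≤ |A ∖ B| — true.
(c) erin: |A| = 7, |A ∩ B| = 2; needs |A ∩ B| ≥ 2 — true.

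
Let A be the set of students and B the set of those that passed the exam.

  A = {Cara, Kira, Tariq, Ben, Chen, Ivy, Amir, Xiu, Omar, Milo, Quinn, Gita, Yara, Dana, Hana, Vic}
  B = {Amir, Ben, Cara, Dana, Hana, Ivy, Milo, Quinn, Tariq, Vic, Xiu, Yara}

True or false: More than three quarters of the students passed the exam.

The determiner here denotes the relation: |A ∩ B| / |A| > 3/4.
|A| = 16, |A ∩ B| = 12, |A ∖ B| = 4.
|A ∩ B|/|A| = 12/16, so the statement is false.

False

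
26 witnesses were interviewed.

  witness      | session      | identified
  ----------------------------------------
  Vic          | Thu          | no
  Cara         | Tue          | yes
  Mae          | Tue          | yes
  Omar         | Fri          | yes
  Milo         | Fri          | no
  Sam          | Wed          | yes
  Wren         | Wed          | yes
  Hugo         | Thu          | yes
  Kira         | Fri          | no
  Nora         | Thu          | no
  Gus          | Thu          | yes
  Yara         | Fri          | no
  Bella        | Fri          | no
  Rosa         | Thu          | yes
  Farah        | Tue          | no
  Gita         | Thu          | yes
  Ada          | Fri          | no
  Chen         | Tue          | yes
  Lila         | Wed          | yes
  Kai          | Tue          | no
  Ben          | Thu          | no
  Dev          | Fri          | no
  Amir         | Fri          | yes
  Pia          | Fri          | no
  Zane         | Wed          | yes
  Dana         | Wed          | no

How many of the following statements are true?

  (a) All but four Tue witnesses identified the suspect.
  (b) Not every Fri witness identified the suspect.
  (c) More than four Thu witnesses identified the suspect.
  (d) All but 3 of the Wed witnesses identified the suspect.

(a) Tue: |A| = 5, |A ∩ B| = 3; needs |A ∖ B| = 4 — false.
(b) Fri: |A| = 9, |A ∩ B| = 2; needs A ⊄ B (|A ∖ B| ≥ 1) — true.
(c) Thu: |A| = 7, |A ∩ B| = 4; needs |A ∩ B| > 4 — false.
(d) Wed: |A| = 5, |A ∩ B| = 4; needs |A ∖ B| = 3 — false.

1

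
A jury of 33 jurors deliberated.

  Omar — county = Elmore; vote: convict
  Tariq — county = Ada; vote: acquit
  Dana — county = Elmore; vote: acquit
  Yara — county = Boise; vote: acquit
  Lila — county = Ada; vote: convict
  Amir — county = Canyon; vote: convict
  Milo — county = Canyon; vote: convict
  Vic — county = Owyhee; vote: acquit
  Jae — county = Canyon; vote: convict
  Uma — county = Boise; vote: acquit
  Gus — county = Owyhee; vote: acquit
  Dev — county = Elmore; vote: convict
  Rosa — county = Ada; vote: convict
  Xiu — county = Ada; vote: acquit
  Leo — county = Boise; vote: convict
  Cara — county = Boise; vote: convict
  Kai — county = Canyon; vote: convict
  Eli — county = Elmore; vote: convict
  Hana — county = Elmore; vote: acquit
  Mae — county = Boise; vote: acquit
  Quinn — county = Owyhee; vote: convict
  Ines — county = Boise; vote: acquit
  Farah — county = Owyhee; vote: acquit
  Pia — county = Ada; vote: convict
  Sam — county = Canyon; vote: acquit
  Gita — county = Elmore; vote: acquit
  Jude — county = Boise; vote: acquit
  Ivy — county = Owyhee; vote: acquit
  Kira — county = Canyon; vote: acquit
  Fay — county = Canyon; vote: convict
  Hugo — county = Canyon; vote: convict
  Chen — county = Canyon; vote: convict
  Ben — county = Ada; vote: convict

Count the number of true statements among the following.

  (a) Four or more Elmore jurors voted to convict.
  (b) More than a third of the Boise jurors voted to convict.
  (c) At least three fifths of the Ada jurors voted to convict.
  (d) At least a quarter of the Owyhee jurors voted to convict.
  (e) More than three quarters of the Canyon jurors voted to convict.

2

(a) Elmore: |A| = 6, |A ∩ B| = 3; needs |A ∩ B| ≥ 4 — false.
(b) Boise: |A| = 7, |A ∩ B| = 2; needs |A ∩ B| / |A| > 1/3 — false.
(c) Ada: |A| = 6, |A ∩ B| = 4; needs |A ∩ B| / |A| ≥ 3/5 — true.
(d) Owyhee: |A| = 5, |A ∩ B| = 1; needs |A ∩ B| / |A| ≥ 1/4 — false.
(e) Canyon: |A| = 9, |A ∩ B| = 7; needs |A ∩ B| / |A| > 3/4 — true.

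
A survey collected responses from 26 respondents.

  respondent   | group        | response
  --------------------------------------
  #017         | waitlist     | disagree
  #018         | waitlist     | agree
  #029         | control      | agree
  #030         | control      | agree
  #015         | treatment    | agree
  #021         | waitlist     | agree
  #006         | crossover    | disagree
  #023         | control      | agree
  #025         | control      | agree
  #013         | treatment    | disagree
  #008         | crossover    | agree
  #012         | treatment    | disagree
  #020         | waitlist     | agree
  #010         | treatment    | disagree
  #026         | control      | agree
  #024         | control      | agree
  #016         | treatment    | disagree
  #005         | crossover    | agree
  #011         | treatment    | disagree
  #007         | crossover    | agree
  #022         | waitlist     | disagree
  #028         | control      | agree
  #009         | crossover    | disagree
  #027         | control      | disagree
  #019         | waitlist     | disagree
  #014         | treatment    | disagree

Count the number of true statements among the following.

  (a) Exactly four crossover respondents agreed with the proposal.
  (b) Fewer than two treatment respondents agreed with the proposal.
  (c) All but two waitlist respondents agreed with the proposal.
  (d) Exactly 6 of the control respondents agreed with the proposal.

1

(a) crossover: |A| = 5, |A ∩ B| = 3; needs |A ∩ B| = 4 — false.
(b) treatment: |A| = 7, |A ∩ B| = 1; needs |A ∩ B| < 2 — true.
(c) waitlist: |A| = 6, |A ∩ B| = 3; needs |A ∖ B| = 2 — false.
(d) control: |A| = 8, |A ∩ B| = 7; needs |A ∩ B| = 6 — false.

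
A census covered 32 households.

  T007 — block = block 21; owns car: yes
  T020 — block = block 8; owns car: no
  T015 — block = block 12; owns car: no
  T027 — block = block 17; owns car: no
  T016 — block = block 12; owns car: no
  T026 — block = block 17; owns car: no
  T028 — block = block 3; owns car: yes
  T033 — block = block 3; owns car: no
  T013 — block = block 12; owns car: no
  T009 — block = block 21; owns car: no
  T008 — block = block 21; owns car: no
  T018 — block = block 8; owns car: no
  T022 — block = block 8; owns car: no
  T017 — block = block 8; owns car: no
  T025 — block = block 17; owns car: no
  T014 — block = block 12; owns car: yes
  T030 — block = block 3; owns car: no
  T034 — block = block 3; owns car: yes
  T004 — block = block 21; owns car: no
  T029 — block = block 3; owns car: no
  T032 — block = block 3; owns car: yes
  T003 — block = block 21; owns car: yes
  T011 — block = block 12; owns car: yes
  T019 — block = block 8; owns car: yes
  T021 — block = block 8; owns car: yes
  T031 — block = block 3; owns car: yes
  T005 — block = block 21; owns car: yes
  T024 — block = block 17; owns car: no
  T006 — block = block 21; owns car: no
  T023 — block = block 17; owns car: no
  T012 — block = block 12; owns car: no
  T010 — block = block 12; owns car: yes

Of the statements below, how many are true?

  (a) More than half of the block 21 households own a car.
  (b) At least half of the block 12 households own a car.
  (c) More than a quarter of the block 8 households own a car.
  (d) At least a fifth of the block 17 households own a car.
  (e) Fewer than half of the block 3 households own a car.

1

(a) block 21: |A| = 7, |A ∩ B| = 3; needs |A ∩ B| > |A ∖ B| — false.
(b) block 12: |A| = 7, |A ∩ B| = 3; needs |A ∩ B| ≥ |A ∖ B| — false.
(c) block 8: |A| = 6, |A ∩ B| = 2; needs |A ∩ B| / |A| > 1/4 — true.
(d) block 17: |A| = 5, |A ∩ B| = 0; needs |A ∩ B| / |A| ≥ 1/5 — false.
(e) block 3: |A| = 7, |A ∩ B| = 4; needs |A ∩ B| < |A ∖ B| — false.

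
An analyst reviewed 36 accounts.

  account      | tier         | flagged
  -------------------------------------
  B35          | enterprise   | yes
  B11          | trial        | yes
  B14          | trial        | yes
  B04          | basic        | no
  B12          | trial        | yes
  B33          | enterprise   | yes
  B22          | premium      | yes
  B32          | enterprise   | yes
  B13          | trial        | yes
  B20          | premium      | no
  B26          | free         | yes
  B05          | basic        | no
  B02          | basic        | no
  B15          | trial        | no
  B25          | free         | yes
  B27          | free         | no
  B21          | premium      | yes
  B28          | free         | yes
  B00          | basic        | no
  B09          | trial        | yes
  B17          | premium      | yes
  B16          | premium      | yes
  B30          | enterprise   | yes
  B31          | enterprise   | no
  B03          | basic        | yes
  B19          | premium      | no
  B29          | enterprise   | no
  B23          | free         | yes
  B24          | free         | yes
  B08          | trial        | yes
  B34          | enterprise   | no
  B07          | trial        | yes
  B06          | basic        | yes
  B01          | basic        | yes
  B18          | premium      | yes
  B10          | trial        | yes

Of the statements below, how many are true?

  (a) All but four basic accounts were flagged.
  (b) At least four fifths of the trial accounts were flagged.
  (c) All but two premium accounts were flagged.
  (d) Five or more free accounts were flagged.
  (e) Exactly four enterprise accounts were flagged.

(a) basic: |A| = 7, |A ∩ B| = 3; needs |A ∖ B| = 4 — true.
(b) trial: |A| = 9, |A ∩ B| = 8; needs |A ∩ B| / |A| ≥ 4/5 — true.
(c) premium: |A| = 7, |A ∩ B| = 5; needs |A ∖ B| = 2 — true.
(d) free: |A| = 6, |A ∩ B| = 5; needs |A ∩ B| ≥ 5 — true.
(e) enterprise: |A| = 7, |A ∩ B| = 4; needs |A ∩ B| = 4 — true.

5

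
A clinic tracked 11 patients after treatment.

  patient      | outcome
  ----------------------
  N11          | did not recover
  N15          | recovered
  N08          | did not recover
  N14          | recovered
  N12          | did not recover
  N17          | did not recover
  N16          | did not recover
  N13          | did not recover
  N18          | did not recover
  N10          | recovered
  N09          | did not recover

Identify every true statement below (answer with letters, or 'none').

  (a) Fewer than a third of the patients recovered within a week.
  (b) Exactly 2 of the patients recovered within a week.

(a)

|A| = 11, |A ∩ B| = 3, |A ∖ B| = 8.
(a) |A ∩ B| / |A| < 1/3: holds.
(b) |A ∩ B| = 2: fails.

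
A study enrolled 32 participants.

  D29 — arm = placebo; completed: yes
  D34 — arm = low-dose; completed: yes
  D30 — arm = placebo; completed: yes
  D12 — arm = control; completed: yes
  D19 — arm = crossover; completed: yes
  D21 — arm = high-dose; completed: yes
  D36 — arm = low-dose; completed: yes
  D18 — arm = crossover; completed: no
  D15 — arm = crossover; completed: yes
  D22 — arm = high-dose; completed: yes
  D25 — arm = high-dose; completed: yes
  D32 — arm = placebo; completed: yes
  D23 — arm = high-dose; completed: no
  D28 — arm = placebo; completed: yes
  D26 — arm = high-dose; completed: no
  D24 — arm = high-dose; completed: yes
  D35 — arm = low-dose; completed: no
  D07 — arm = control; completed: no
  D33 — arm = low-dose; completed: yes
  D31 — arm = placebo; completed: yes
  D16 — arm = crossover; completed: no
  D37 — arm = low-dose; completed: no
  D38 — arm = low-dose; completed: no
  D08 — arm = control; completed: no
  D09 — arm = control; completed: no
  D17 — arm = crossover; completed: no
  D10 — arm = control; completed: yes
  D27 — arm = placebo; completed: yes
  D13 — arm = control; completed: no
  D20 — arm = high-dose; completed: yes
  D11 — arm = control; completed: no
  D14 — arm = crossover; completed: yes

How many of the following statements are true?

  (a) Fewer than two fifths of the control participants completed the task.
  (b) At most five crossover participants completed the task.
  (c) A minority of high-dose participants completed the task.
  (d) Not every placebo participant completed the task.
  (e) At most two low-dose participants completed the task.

(a) control: |A| = 7, |A ∩ B| = 2; needs |A ∩ B| / |A| < 2/5 — true.
(b) crossover: |A| = 6, |A ∩ B| = 3; needs |A ∩ B| ≤ 5 — true.
(c) high-dose: |A| = 7, |A ∩ B| = 5; needs |A ∩ B| < |A ∖ B| — false.
(d) placebo: |A| = 6, |A ∩ B| = 6; needs A ⊄ B (|A ∖ B| ≥ 1) — false.
(e) low-dose: |A| = 6, |A ∩ B| = 3; needs |A ∩ B| ≤ 2 — false.

2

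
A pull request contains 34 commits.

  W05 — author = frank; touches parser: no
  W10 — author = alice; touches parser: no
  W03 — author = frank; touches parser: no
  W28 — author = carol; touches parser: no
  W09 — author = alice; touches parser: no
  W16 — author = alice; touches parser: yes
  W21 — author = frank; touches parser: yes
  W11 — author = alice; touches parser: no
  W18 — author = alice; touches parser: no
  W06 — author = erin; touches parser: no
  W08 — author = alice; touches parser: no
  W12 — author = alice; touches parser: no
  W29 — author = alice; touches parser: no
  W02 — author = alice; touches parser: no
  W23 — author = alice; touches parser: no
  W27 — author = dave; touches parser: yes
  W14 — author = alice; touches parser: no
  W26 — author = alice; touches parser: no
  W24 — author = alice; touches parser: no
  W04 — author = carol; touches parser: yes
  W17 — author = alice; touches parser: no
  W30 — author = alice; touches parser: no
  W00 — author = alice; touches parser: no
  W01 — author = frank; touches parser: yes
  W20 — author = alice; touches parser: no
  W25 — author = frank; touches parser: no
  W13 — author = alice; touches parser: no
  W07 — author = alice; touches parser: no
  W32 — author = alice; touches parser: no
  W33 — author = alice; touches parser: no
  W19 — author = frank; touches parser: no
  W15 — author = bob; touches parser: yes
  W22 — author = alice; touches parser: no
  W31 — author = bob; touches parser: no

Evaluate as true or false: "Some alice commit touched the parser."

True

'Some alice commit touched the parser' holds iff A ∩ B ≠ ∅ (|A ∩ B| ≥ 1).
|A| = 22, |A ∩ B| = 1, |A ∖ B| = 21.
So the statement is true.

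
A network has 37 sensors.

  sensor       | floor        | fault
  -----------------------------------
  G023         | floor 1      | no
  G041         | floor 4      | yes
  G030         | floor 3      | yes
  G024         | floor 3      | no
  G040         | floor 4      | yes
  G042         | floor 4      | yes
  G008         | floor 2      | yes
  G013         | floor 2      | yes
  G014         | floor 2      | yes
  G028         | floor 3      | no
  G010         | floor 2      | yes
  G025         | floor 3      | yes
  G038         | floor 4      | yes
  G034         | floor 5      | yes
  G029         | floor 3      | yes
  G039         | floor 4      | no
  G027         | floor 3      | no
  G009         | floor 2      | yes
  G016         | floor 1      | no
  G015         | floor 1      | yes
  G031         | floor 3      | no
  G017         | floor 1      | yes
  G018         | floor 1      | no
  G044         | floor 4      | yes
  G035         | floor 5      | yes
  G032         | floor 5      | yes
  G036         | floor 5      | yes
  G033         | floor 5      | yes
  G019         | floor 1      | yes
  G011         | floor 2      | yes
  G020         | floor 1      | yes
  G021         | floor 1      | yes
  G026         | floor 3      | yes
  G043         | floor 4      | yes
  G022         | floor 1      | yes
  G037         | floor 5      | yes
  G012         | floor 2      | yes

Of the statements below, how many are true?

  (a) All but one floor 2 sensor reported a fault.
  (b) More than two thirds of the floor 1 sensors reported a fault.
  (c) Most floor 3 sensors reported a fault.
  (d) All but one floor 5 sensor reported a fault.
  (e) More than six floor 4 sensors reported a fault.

(a) floor 2: |A| = 7, |A ∩ B| = 7; needs |A ∖ B| = 1 — false.
(b) floor 1: |A| = 9, |A ∩ B| = 6; needs |A ∩ B| / |A| > 2/3 — false.
(c) floor 3: |A| = 8, |A ∩ B| = 4; needs |A ∩ B| > |A ∖ B| — false.
(d) floor 5: |A| = 6, |A ∩ B| = 6; needs |A ∖ B| = 1 — false.
(e) floor 4: |A| = 7, |A ∩ B| = 6; needs |A ∩ B| > 6 — false.

0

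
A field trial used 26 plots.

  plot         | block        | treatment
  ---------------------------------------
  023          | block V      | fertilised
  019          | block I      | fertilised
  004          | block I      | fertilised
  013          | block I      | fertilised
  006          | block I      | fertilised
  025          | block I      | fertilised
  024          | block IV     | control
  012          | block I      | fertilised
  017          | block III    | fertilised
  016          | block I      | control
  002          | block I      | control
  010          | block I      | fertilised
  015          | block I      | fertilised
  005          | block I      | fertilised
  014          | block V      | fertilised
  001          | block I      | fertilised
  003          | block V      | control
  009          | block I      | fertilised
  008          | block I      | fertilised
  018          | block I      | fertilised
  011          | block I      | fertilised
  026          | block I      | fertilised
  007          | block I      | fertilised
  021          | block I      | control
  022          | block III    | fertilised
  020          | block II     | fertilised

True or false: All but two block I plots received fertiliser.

Truth condition: |A ∖ B| = 2.
|A| = 19, |A ∩ B| = 16, |A ∖ B| = 3.
|A ∖ B| = 3, so the statement is false.

False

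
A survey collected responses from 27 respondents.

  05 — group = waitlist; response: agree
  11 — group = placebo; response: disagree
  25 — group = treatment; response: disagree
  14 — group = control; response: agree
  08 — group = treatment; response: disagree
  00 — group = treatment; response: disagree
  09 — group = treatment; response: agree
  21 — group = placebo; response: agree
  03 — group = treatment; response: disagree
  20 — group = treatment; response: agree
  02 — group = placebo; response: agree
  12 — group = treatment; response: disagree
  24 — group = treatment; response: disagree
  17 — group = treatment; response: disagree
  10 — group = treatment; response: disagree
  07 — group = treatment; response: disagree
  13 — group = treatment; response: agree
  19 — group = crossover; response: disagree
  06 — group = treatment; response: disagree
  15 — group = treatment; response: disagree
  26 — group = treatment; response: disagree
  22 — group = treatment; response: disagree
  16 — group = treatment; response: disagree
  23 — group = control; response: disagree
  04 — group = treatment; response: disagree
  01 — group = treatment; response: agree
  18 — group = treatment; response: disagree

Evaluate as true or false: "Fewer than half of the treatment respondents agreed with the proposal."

'Fewer than half of the treatment respondents agreed with the proposal' holds iff |A ∩ B| < |A ∖ B|.
|A| = 20, |A ∩ B| = 4, |A ∖ B| = 16.
4 < 16, so the statement is true.

True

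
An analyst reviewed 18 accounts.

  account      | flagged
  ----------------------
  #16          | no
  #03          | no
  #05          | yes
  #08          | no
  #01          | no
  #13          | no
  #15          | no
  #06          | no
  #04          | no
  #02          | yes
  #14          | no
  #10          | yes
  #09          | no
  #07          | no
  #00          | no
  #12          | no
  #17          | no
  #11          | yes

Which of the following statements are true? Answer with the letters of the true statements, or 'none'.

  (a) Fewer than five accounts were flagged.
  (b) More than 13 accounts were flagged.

(a)

|A| = 18, |A ∩ B| = 4, |A ∖ B| = 14.
(a) |A ∩ B| < 5: holds.
(b) |A ∩ B| > 13: fails.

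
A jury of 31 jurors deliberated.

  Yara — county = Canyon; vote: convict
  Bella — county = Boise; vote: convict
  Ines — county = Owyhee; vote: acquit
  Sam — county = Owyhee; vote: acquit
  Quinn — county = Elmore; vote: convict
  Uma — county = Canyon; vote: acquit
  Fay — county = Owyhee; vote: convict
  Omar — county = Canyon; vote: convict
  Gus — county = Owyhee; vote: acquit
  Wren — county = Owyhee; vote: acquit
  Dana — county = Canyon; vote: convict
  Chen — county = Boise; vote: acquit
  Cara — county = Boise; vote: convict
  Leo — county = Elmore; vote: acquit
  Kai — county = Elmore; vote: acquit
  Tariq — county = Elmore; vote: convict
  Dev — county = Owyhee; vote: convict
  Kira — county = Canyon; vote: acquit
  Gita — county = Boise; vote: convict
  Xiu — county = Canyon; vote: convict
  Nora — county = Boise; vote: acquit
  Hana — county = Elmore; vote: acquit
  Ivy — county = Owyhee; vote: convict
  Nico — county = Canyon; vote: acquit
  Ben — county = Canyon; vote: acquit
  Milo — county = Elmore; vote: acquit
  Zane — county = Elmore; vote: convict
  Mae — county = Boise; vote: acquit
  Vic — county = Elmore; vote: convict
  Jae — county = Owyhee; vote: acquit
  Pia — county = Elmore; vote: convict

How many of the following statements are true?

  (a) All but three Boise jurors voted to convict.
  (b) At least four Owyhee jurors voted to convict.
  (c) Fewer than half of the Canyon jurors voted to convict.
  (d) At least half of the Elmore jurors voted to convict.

2

(a) Boise: |A| = 6, |A ∩ B| = 3; needs |A ∖ B| = 3 — true.
(b) Owyhee: |A| = 8, |A ∩ B| = 3; needs |A ∩ B| ≥ 4 — false.
(c) Canyon: |A| = 8, |A ∩ B| = 4; needs |A ∩ B| < |A ∖ B| — false.
(d) Elmore: |A| = 9, |A ∩ B| = 5; needs |A ∩ B| ≥ |A ∖ B| — true.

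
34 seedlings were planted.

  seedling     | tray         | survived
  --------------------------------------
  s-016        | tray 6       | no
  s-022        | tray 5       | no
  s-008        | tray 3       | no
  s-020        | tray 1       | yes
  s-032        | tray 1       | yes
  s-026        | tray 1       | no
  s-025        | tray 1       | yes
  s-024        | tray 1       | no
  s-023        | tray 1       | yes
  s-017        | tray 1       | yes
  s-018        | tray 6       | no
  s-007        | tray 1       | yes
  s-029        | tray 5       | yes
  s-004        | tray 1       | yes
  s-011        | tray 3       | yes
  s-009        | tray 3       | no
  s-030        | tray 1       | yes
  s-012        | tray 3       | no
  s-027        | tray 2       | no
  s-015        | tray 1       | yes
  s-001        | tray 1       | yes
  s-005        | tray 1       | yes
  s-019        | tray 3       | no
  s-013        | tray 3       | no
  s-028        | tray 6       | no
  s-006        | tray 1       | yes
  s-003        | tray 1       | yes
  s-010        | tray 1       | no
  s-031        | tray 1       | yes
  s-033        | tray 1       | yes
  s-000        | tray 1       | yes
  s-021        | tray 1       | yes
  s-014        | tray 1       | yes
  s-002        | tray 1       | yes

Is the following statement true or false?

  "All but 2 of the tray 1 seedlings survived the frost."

'All but 2 of the tray 1 seedlings survived the frost' holds iff |A ∖ B| = 2.
|A| = 22, |A ∩ B| = 19, |A ∖ B| = 3.
|A ∖ B| = 3, so the statement is false.

False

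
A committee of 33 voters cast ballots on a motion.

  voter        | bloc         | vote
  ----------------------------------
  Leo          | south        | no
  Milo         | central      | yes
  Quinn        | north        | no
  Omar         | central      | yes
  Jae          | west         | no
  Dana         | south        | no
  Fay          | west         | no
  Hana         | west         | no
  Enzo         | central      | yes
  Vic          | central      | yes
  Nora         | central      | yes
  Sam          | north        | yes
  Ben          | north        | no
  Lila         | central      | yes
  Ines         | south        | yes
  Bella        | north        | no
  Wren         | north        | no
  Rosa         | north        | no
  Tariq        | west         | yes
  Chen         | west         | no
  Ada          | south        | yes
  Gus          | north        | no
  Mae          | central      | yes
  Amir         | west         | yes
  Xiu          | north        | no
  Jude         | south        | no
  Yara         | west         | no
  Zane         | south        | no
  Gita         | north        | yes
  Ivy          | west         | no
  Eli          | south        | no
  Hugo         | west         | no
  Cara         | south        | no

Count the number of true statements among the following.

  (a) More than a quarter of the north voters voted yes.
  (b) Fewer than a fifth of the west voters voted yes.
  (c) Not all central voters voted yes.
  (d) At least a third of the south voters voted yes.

0

(a) north: |A| = 9, |A ∩ B| = 2; needs |A ∩ B| / |A| > 1/4 — false.
(b) west: |A| = 9, |A ∩ B| = 2; needs |A ∩ B| / |A| < 1/5 — false.
(c) central: |A| = 7, |A ∩ B| = 7; needs A ⊄ B (|A ∖ B| ≥ 1) — false.
(d) south: |A| = 8, |A ∩ B| = 2; needs |A ∩ B| / |A| ≥ 1/3 — false.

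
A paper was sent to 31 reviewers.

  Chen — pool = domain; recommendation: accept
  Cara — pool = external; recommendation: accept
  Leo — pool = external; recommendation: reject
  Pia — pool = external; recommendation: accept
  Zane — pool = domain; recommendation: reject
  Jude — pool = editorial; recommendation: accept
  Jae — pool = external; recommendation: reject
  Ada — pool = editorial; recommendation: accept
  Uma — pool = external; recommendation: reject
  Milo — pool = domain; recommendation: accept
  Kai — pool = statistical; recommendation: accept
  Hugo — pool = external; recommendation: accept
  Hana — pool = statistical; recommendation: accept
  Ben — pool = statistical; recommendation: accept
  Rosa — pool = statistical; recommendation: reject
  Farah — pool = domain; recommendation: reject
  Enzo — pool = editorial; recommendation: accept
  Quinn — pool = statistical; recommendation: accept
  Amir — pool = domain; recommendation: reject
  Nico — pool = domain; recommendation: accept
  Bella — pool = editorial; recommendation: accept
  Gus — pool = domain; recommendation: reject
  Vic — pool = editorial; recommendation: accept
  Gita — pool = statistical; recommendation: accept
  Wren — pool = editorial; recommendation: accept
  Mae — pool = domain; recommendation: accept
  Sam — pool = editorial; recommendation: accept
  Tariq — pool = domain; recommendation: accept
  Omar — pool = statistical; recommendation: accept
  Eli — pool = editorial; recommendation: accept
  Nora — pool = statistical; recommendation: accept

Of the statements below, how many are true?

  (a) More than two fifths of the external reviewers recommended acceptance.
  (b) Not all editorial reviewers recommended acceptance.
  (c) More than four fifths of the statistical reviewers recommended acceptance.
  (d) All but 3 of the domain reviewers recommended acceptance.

2

(a) external: |A| = 6, |A ∩ B| = 3; needs |A ∩ B| / |A| > 2/5 — true.
(b) editorial: |A| = 8, |A ∩ B| = 8; needs A ⊄ B (|A ∖ B| ≥ 1) — false.
(c) statistical: |A| = 8, |A ∩ B| = 7; needs |A ∩ B| / |A| > 4/5 — true.
(d) domain: |A| = 9, |A ∩ B| = 5; needs |A ∖ B| = 3 — false.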